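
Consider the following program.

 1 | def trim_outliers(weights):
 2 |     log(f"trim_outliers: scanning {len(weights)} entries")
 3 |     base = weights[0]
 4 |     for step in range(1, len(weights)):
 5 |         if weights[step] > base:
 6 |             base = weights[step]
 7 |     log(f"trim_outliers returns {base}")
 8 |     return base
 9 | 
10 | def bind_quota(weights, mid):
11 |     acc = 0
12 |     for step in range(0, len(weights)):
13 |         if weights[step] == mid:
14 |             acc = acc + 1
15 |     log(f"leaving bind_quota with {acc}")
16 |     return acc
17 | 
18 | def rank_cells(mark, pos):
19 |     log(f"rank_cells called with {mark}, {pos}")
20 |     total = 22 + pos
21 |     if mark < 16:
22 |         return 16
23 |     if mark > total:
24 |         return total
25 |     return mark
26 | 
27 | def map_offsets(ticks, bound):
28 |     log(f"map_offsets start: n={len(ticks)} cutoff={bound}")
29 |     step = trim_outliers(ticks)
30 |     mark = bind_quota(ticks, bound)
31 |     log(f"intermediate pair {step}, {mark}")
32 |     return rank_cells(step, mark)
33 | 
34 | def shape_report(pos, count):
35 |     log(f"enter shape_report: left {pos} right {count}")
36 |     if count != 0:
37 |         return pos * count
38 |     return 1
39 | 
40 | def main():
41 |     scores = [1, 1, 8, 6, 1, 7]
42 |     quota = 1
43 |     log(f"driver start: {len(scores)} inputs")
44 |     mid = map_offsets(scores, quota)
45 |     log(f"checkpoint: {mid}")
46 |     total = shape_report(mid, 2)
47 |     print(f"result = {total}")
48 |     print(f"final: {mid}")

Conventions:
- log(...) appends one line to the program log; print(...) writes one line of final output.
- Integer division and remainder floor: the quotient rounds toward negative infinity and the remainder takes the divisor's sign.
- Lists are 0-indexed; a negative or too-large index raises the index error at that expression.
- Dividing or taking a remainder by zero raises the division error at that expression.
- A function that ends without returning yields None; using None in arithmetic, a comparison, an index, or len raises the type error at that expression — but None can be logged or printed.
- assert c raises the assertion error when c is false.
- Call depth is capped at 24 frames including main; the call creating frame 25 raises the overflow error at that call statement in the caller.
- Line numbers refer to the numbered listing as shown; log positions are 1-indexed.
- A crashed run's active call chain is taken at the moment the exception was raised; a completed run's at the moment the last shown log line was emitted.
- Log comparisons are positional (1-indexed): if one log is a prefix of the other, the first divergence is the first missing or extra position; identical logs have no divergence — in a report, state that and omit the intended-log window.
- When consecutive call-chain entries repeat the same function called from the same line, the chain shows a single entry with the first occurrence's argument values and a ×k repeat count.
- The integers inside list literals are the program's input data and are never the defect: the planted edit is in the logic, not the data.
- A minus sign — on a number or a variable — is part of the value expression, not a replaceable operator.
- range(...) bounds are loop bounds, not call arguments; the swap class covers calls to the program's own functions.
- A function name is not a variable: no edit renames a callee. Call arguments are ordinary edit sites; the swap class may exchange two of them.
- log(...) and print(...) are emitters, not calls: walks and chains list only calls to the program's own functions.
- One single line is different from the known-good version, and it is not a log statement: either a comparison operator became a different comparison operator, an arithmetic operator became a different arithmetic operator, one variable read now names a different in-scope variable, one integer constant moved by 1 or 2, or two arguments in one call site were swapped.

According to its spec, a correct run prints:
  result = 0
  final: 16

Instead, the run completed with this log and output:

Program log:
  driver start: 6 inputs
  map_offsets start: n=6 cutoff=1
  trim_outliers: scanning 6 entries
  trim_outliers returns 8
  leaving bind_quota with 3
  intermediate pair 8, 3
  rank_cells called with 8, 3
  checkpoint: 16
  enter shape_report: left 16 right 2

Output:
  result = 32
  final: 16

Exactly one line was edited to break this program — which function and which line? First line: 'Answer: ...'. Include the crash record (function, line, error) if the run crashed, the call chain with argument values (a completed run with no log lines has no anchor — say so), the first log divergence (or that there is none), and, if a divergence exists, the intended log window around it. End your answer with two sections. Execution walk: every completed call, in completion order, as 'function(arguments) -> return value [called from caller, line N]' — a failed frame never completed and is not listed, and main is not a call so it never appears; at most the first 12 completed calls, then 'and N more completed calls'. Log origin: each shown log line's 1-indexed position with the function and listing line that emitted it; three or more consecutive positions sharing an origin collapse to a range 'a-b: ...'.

Answer: the defect is in shape_report at line 37.
Key fact: The two runs log identically and part ways only at the printed values.
Call chain: main -> shape_report(16, 2) (called at line 46).
First divergence: none — the logs agree in full.
Execution walk:
  trim_outliers([1, 1, 8, 6, 1, 7]) -> 8  [called from map_offsets, line 29]
  bind_quota([1, 1, 8, 6, 1, 7], 1) -> 3  [called from map_offsets, line 30]
  rank_cells(8, 3) -> 16  [called from map_offsets, line 32]
  map_offsets([1, 1, 8, 6, 1, 7], 1) -> 16  [called from main, line 44]
  shape_report(16, 2) -> 32  [called from main, line 46]
Log origins:
  1: emitted by main (line 43)
  2: emitted by map_offsets (line 28)
  3: emitted by trim_outliers (line 2)
  4: emitted by trim_outliers (line 7)
  5: emitted by bind_quota (line 15)
  6: emitted by map_offsets (line 31)
  7: emitted by rank_cells (line 19)
  8: emitted by main (line 45)
  9: emitted by shape_report (line 35)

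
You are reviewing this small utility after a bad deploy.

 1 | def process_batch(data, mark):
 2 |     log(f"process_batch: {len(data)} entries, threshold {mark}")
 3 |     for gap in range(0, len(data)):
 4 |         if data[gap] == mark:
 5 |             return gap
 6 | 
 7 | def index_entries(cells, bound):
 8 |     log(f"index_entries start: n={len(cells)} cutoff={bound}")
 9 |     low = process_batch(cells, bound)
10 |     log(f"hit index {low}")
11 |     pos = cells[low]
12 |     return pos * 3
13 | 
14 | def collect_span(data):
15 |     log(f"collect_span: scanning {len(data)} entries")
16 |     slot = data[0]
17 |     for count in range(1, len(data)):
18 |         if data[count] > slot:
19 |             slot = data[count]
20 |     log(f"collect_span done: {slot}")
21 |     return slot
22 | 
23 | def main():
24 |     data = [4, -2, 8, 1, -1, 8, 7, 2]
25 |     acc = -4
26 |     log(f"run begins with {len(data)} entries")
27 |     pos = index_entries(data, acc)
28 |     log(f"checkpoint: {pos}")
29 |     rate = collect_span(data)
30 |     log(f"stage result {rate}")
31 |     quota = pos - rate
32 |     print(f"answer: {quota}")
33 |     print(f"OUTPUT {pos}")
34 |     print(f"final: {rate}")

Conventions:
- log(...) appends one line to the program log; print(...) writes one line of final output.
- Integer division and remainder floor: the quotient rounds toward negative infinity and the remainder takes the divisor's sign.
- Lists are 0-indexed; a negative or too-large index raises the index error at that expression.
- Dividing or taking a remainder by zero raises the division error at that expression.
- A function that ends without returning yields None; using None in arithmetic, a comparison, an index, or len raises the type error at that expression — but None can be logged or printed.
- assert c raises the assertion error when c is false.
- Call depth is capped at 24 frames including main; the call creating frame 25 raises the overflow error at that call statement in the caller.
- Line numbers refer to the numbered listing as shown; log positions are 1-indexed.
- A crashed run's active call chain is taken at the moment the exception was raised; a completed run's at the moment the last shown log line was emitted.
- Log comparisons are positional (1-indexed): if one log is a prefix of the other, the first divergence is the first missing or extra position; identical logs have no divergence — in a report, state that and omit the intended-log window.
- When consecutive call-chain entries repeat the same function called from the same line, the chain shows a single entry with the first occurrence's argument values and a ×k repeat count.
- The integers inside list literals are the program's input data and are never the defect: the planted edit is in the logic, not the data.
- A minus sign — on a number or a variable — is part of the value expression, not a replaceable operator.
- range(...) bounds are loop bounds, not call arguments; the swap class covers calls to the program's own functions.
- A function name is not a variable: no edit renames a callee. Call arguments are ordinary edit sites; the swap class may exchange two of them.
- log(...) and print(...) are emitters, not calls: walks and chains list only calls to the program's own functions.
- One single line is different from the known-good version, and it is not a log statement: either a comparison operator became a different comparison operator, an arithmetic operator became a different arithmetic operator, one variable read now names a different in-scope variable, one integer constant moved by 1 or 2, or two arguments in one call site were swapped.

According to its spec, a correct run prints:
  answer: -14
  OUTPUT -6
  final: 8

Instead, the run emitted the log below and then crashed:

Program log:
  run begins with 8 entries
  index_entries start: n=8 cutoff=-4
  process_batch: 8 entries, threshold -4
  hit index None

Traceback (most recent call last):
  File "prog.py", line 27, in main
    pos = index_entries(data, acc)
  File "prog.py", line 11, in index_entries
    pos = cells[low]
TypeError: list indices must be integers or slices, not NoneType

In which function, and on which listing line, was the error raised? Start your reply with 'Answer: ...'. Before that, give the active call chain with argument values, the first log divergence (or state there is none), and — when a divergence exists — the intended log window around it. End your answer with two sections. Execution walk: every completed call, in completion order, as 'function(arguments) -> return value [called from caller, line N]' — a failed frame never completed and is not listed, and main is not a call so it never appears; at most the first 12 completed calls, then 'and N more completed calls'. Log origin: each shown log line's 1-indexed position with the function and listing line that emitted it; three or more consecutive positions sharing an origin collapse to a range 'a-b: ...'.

Answer: the error was raised in index_entries, line 11.
Key fact: At log position 2 the runs split — shown 'index_entries start: n=8 cutoff=-4', but the working version logs 'index_entries start: n=8 cutoff=-2'.
Call chain: main -> index_entries([4, -2, 8, 1, -1, 8, 7, 2], -4) (called at line 27).
First divergence: at position 2 the run shows 'index_entries start: n=8 cutoff=-4' where the working version logs 'index_entries start: n=8 cutoff=-2'.
Intended log window:
  1: run begins with 8 entries
  2: index_entries start: n=8 cutoff=-2
  3: process_batch: 8 entries, threshold -2
Execution walk:
  process_batch([4, -2, 8, 1, -1, 8, 7, 2], -4) -> None  [called from index_entries, line 9]
Log origins:
  1: from main, line 26
  2: from index_entries, line 8
  3: from process_batch, line 2
  4: from index_entries, line 10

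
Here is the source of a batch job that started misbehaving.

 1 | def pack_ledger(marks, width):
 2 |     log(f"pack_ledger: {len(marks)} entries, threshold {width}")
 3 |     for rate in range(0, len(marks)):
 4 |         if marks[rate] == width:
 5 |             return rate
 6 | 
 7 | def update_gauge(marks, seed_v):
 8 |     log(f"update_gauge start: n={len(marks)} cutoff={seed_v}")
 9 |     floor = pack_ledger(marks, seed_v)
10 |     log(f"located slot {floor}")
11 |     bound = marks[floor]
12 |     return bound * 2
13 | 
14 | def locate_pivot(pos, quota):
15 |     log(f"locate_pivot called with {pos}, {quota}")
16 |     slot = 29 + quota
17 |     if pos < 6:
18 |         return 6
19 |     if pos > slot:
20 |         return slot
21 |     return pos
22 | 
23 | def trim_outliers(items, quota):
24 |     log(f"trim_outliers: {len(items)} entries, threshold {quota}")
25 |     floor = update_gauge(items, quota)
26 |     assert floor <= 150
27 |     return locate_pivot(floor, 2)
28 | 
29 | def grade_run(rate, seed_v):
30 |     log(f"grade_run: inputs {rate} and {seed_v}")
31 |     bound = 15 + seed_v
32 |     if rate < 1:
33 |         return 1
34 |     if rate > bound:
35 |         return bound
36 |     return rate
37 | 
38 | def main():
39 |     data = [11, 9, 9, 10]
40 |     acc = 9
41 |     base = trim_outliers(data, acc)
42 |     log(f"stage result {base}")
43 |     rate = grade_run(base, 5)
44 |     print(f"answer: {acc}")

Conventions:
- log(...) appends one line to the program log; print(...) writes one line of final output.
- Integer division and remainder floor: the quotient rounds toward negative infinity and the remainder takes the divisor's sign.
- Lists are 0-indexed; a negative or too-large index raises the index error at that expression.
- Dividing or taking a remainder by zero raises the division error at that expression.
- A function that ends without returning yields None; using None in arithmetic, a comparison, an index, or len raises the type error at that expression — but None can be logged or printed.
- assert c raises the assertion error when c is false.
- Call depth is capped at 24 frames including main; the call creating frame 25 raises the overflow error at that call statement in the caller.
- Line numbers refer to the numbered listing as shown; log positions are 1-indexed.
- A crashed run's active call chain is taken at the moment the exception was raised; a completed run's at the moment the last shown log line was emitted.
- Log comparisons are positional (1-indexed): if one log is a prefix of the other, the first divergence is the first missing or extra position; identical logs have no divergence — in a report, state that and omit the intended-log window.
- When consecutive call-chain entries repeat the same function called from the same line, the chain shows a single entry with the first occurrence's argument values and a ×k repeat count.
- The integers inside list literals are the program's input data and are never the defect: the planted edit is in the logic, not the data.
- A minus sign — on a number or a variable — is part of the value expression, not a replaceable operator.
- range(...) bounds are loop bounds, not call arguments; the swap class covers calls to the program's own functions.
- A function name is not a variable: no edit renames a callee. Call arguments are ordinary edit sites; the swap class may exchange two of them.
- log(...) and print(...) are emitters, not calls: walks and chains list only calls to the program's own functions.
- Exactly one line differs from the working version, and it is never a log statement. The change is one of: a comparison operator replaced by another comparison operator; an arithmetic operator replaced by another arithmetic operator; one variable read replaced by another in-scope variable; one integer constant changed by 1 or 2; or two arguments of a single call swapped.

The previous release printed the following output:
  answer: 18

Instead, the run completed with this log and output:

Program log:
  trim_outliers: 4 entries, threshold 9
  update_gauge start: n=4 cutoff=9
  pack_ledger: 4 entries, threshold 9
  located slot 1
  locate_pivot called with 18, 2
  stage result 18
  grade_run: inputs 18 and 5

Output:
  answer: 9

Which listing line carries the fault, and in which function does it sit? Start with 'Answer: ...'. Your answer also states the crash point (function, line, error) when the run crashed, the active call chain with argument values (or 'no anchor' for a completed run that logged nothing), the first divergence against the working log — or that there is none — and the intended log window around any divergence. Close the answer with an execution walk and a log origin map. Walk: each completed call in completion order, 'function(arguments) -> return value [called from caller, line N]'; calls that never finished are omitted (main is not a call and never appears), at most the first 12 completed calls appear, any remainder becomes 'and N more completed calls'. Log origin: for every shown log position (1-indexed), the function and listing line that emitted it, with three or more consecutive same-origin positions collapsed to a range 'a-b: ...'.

Answer: the defect is in main at line 44.
Key fact: The two runs log identically and part ways only at the printed values.
Call chain: main -> grade_run(18, 5) (called at line 43).
First divergence: none — the logs agree in full.
Execution walk:
  pack_ledger([11, 9, 9, 10], 9) -> 1  [called from update_gauge, line 9]
  update_gauge([11, 9, 9, 10], 9) -> 18  [called from trim_outliers, line 25]
  locate_pivot(18, 2) -> 18  [called from trim_outliers, line 27]
  trim_outliers([11, 9, 9, 10], 9) -> 18  [called from main, line 41]
  grade_run(18, 5) -> 18  [called from main, line 43]
Log origins:
  1: emitted by trim_outliers (line 24)
  2: emitted by update_gauge (line 8)
  3: emitted by pack_ledger (line 2)
  4: emitted by update_gauge (line 10)
  5: emitted by locate_pivot (line 15)
  6: emitted by main (line 42)
  7: emitted by grade_run (line 30)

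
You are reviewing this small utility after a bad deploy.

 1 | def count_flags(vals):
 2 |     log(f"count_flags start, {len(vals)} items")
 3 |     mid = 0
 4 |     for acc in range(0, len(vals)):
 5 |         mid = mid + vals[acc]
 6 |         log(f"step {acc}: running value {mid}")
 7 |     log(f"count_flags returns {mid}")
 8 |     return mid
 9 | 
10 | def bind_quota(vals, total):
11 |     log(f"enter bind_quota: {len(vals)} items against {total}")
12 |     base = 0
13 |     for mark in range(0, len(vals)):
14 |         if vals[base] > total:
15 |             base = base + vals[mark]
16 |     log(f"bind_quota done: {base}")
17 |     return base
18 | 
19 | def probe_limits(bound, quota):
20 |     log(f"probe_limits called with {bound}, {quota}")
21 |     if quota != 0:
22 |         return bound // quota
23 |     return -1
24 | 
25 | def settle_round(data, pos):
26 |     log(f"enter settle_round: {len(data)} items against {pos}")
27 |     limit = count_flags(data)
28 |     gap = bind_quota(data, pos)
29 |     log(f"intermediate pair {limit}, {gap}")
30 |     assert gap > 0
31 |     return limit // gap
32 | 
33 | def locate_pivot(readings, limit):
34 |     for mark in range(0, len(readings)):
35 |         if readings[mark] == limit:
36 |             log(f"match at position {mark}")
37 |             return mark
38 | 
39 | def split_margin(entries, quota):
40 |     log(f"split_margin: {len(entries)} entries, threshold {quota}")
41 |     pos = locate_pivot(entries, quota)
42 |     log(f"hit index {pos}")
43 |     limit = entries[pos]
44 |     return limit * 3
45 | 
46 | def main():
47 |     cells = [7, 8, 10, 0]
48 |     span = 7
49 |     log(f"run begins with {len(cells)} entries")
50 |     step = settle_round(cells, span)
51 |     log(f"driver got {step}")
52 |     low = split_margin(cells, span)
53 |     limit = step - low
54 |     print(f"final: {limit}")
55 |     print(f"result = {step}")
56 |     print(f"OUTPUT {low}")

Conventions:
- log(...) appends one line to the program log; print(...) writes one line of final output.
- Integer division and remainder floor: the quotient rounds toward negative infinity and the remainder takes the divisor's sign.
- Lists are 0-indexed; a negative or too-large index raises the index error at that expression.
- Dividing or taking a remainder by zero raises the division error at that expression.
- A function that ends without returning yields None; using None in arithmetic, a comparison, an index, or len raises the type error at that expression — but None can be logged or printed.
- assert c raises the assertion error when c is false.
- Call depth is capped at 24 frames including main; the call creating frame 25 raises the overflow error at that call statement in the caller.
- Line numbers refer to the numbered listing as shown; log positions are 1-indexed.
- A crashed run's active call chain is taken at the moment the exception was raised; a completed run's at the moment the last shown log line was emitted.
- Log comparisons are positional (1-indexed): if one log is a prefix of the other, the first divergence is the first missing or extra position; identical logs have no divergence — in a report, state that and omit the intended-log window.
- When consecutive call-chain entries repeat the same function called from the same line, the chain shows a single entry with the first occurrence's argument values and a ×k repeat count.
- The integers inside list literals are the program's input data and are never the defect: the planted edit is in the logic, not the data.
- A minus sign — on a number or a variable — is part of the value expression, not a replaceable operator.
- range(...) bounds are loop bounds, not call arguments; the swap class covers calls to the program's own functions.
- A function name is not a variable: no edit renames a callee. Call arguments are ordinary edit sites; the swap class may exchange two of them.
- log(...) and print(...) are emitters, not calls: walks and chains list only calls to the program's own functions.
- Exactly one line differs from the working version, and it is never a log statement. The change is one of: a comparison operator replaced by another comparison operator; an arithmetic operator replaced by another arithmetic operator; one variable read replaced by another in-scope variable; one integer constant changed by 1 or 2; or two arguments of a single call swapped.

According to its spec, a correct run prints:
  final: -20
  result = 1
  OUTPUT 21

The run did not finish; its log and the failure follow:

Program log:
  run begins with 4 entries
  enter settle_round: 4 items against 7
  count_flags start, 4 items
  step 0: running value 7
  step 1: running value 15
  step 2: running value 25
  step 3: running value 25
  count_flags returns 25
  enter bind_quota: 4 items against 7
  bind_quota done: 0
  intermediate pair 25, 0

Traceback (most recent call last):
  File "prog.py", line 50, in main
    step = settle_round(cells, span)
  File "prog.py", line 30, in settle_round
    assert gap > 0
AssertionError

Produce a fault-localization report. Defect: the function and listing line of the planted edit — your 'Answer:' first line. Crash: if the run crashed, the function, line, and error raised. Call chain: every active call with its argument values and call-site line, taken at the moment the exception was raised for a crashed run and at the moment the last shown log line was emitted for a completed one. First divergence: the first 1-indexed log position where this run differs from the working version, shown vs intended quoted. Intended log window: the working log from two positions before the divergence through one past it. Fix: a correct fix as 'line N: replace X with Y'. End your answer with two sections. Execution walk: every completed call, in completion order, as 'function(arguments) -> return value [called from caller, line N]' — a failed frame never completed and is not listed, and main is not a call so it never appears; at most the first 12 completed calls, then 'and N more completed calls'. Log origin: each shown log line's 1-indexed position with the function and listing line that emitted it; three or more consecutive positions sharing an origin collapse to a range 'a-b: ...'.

Answer: the defect is in bind_quota at line 14.
Key observation: The earliest visible damage is log position 10 — 'bind_quota done: 0' rather than the intended 'bind_quota done: 18'.
Crash: settle_round, line 30, AssertionError.
Call chain: main -> settle_round([7, 8, 10, 0], 7) (called at line 50).
First divergence: at position 10 the run shows 'bind_quota done: 0' where the working version logs 'bind_quota done: 18'.
Intended log window:
  8: count_flags returns 25
  9: enter bind_quota: 4 items against 7
  10: bind_quota done: 18
  11: intermediate pair 25, 18
Execution walk:
  count_flags([7, 8, 10, 0]) -> 25  [called from settle_round, line 27]
  bind_quota([7, 8, 10, 0], 7) -> 0  [called from settle_round, line 28]
Log origin:
  1: from main, line 49
  2: from settle_round, line 26
  3: from count_flags, line 2
  4-7: from count_flags, line 6
  8: from count_flags, line 7
  9: from bind_quota, line 11
  10: from bind_quota, line 16
  11: from settle_round, line 29
A correct fix: line 14: replace `base` with `mark`.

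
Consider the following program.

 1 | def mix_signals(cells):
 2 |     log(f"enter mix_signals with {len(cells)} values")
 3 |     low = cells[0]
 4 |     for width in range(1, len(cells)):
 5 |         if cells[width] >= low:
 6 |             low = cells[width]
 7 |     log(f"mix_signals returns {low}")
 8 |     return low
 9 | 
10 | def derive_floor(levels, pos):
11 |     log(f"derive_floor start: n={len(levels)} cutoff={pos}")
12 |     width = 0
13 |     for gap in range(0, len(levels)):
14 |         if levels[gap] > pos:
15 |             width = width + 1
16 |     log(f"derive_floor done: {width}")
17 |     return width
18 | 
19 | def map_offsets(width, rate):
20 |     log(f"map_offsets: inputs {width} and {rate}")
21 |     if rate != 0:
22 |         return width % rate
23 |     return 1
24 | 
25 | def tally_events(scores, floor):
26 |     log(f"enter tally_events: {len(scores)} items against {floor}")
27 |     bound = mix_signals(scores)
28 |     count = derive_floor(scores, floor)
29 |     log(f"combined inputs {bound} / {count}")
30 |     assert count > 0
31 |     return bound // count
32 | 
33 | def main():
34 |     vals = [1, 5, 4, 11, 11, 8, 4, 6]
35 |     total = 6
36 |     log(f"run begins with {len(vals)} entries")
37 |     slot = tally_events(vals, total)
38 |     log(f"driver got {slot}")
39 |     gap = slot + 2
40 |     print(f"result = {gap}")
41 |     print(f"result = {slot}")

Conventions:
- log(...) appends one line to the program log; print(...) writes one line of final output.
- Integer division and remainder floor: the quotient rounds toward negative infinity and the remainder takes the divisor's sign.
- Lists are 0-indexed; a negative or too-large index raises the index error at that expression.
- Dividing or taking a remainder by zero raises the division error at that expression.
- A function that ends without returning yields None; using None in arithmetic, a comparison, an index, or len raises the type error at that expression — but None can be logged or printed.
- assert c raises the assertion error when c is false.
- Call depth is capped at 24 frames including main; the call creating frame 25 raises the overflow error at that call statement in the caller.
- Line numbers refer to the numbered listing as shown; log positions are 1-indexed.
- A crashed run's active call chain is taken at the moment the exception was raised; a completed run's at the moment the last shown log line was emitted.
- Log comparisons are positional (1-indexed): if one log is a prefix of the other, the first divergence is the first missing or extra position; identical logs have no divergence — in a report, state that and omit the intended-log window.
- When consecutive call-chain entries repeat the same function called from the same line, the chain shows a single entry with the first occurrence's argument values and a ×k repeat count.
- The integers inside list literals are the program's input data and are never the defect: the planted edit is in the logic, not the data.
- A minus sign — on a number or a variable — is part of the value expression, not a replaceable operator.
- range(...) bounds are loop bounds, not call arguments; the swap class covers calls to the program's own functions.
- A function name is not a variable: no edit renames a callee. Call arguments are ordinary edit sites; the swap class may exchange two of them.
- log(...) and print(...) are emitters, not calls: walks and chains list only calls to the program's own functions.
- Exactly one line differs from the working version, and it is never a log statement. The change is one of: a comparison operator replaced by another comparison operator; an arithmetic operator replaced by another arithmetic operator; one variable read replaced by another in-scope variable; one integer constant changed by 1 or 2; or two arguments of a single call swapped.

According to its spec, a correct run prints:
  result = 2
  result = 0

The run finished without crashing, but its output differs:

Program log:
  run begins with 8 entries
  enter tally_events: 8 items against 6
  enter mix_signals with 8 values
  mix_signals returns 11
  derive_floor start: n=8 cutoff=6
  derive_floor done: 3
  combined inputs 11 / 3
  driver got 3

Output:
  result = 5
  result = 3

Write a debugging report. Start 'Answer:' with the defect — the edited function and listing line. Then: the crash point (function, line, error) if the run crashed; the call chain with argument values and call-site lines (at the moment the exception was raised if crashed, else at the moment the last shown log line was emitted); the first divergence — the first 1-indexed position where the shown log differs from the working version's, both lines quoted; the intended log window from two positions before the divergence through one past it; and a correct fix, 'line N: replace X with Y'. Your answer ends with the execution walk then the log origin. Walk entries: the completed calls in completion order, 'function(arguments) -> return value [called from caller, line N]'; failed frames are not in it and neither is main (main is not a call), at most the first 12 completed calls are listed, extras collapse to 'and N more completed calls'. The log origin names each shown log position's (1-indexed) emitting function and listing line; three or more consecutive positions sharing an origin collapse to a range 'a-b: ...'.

Answer: the defect is in mix_signals at line 5.
Key fact: Position 4 is the first bad log line: 'mix_signals returns 11' should read 'mix_signals returns 1'.
Call chain: main.
First divergence: at position 4 the run shows 'mix_signals returns 11' where the working version logs 'mix_signals returns 1'.
Intended log window:
  2: enter tally_events: 8 items against 6
  3: enter mix_signals with 8 values
  4: mix_signals returns 1
  5: derive_floor start: n=8 cutoff=6
Execution walk:
  mix_signals([1, 5, 4, 11, 11, 8, 4, 6]) -> 11  [called from tally_events, line 27]
  derive_floor([1, 5, 4, 11, 11, 8, 4, 6], 6) -> 3  [called from tally_events, line 28]
  tally_events([1, 5, 4, 11, 11, 8, 4, 6], 6) -> 3  [called from main, line 37]
Log origins:
  1: from main, line 36
  2: from tally_events, line 26
  3: from mix_signals, line 2
  4: from mix_signals, line 7
  5: from derive_floor, line 11
  6: from derive_floor, line 16
  7: from tally_events, line 29
  8: from main, line 38
A correct fix: line 5: replace `>=` with `<`.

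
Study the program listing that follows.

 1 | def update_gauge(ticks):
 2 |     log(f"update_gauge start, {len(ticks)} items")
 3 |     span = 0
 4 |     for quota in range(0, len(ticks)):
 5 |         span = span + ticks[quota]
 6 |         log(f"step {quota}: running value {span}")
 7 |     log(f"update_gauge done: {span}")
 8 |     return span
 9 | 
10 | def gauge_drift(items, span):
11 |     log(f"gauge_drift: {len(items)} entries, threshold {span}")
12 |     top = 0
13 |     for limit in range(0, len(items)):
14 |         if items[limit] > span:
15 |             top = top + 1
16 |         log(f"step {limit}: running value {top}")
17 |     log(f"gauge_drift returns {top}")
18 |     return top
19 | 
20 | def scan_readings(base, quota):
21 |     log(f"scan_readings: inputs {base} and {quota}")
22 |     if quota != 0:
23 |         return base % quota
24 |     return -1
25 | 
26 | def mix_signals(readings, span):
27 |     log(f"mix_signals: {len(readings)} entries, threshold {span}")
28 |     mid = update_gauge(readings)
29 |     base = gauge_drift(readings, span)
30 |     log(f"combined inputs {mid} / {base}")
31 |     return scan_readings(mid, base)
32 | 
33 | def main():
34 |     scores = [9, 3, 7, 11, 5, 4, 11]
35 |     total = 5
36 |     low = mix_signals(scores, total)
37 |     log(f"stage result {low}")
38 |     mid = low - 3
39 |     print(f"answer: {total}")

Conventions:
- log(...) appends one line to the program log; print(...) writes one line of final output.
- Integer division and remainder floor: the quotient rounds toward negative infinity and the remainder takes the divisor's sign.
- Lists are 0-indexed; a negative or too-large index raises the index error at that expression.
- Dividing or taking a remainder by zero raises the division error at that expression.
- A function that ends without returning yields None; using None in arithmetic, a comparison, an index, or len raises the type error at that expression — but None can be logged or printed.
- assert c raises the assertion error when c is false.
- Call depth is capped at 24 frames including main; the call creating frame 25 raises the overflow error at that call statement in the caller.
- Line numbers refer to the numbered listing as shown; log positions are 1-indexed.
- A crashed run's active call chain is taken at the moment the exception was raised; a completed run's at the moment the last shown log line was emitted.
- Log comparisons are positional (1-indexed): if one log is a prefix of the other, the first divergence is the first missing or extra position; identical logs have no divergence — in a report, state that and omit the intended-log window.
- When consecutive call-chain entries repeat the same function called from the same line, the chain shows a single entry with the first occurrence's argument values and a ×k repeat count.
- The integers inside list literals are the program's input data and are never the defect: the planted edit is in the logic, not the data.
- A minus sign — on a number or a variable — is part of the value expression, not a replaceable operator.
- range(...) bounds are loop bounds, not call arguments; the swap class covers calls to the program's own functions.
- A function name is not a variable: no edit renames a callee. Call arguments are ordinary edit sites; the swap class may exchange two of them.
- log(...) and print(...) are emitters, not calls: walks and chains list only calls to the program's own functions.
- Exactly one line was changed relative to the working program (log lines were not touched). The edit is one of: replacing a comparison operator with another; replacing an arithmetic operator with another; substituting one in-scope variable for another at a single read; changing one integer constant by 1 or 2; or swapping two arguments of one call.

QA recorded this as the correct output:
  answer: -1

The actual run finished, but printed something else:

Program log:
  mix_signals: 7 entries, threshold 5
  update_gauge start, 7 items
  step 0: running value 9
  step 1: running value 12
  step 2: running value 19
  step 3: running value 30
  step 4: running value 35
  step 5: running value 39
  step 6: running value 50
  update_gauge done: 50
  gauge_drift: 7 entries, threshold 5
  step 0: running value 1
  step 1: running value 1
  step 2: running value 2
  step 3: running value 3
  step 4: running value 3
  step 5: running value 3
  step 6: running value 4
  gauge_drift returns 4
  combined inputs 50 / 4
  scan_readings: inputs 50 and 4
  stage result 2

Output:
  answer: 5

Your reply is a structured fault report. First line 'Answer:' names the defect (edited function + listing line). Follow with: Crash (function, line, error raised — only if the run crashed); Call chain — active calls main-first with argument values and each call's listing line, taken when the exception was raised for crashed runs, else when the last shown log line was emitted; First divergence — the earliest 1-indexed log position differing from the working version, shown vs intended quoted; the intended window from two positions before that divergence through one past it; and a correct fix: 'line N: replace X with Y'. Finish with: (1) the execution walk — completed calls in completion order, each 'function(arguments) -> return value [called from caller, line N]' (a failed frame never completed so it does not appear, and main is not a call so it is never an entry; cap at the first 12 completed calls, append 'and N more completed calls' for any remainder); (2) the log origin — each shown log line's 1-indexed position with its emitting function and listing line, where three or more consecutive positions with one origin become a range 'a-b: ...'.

Answer: the defect is in main at line 39.
Key fact: Nothing in the log betrays the bug — only the output does.
Call chain: main.
First divergence: there is none — every log position agrees.
Execution walk:
  update_gauge([9, 3, 7, 11, 5, 4, 11]) -> 50  [called from mix_signals, line 28]
  gauge_drift([9, 3, 7, 11, 5, 4, 11], 5) -> 4  [called from mix_signals, line 29]
  scan_readings(50, 4) -> 2  [called from mix_signals, line 31]
  mix_signals([9, 3, 7, 11, 5, 4, 11], 5) -> 2  [called from main, line 36]
Log origins:
  1: emitted by mix_signals (line 27)
  2: emitted by update_gauge (line 2)
  3-9: emitted by update_gauge (line 6)
  10: emitted by update_gauge (line 7)
  11: emitted by gauge_drift (line 11)
  12-18: emitted by gauge_drift (line 16)
  19: emitted by gauge_drift (line 17)
  20: emitted by mix_signals (line 30)
  21: emitted by scan_readings (line 21)
  22: emitted by main (line 37)
A correct fix: line 39: replace `total` with `mid`.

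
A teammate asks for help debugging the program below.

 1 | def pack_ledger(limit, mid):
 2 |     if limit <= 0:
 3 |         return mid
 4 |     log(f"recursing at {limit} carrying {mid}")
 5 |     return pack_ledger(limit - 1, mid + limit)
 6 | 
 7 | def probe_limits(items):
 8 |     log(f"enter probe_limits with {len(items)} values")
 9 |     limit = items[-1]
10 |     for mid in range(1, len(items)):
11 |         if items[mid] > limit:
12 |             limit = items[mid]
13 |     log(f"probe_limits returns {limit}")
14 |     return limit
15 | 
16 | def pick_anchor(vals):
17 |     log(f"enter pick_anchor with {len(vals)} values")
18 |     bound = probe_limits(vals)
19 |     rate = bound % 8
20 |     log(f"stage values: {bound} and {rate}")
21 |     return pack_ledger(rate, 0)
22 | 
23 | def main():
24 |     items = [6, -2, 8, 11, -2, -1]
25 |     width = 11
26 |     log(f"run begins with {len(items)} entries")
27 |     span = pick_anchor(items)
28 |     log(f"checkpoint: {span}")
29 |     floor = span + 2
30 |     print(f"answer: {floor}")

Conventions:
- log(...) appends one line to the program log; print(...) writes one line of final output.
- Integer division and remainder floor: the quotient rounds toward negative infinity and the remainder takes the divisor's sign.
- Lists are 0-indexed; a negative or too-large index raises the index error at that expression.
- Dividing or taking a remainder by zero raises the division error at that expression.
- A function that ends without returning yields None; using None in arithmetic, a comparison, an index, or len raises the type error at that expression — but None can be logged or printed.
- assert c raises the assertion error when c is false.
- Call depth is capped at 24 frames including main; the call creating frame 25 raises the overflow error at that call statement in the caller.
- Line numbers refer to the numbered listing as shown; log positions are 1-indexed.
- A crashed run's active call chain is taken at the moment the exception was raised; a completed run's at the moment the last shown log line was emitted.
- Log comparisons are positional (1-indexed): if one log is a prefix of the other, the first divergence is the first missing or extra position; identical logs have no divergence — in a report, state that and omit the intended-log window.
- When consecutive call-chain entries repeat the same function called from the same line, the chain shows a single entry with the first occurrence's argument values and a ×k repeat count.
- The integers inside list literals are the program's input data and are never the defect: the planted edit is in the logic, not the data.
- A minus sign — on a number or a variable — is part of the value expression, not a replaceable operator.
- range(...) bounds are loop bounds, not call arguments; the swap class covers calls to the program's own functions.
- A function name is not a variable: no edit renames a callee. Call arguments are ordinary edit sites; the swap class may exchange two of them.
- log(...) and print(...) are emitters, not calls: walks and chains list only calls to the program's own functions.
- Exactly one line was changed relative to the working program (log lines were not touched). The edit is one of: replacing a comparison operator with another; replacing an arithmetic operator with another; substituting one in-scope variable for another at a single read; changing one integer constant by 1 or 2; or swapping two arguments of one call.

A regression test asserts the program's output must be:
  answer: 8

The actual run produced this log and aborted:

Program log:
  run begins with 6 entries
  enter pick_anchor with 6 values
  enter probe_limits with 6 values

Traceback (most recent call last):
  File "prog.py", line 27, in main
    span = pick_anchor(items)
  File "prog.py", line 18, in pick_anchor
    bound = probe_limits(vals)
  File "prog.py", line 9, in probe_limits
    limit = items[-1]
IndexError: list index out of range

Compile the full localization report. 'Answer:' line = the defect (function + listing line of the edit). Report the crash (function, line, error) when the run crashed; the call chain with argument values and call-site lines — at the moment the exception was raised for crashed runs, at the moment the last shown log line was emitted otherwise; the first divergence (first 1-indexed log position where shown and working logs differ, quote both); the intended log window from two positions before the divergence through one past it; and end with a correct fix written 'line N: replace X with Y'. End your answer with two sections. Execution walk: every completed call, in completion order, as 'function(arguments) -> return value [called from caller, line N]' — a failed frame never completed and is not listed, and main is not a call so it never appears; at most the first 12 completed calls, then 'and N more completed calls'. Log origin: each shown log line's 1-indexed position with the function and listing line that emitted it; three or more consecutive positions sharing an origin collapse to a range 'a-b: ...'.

Answer: the defect is in probe_limits at line 9.
Core observation: The faulty run's log stops after 3 lines; the working version's next line would be 'probe_limits returns 11'.
Crash: probe_limits, line 9, IndexError.
Call chain: main -> pick_anchor([6, -2, 8, 11, -2, -1]) (called at line 27) -> probe_limits([6, -2, 8, 11, -2, -1]) (called at line 18).
First divergence: position 4 — the faulty run's log ends after 3 lines; the working version continues with 'probe_limits returns 11'.
Intended log window:
  2: enter pick_anchor with 6 values
  3: enter probe_limits with 6 values
  4: probe_limits returns 11
  5: stage values: 11 and 3
Execution walk:
  (no call completed)
Log line origins:
  1: emitted by main (line 26)
  2: emitted by pick_anchor (line 17)
  3: emitted by probe_limits (line 8)
A correct fix: line 9: replace `-1` with `0`.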